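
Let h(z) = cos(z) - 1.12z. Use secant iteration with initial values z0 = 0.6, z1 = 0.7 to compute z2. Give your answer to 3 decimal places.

h(0.6) = 0.15334, h(0.7) = -0.01916
z2 = 0.70000 − (-0.01916)·(0.70000 − 0.60000) / (-0.01916 − 0.15334) = 0.70000 − (-0.00192)/(-0.17249) = 0.68889

0.689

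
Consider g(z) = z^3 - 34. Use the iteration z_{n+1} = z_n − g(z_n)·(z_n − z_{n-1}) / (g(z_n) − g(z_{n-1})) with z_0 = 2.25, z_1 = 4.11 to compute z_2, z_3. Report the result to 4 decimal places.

g(2.25) = -22.609375, g(4.11) = 35.426531
z_2 = 4.110000 − 35.426531·(4.110000 − 2.250000) / (35.426531 − (-22.609375)) = 4.110000 − (65.893348)/(58.035906) = 2.974611
g(2.974611) = -7.679726
z_3 = 2.974611 − (-7.679726)·(2.974611 − 4.110000) / (-7.679726 − 35.426531) = 2.974611 − (8.719479)/(-43.106257) = 3.176889

2.9746, 3.1769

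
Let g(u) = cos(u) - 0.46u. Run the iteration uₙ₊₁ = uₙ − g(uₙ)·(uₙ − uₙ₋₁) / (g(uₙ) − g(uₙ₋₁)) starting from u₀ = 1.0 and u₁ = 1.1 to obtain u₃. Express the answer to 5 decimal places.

1.06095

g(1.0) = 0.0803023, g(1.1) = -0.0524039
u₂ = 1.1000000 − (-0.0524039)·(1.1000000 − 1.0000000) / (-0.0524039 − 0.0803023) = 1.1000000 − (-0.0052404)/(-0.1327062) = 1.0605114
g(1.0605114) = 0.0005907
u₃ = 1.0605114 − 0.0005907·(1.0605114 − 1.1000000) / (0.0005907 − (-0.0524039)) = 1.0605114 − (-0.0000233)/(0.0529946) = 1.0609515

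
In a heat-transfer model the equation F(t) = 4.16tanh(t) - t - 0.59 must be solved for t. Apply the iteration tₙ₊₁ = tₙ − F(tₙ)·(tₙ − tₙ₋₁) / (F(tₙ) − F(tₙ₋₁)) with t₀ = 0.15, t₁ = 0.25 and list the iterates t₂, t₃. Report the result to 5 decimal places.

0.19028, 0.18965

F(0.15) = -0.1206383, F(0.25) = 0.1788616
t₂ = 0.2500000 − 0.1788616·(0.2500000 − 0.1500000) / (0.1788616 − (-0.1206383)) = 0.2500000 − (0.0178862)/(0.2994999) = 0.1902799
F(0.1902799) = 0.0018676
t₃ = 0.1902799 − 0.0018676·(0.1902799 − 0.2500000) / (0.0018676 − 0.1788616) = 0.1902799 − (-0.0001115)/(-0.1769940) = 0.1896497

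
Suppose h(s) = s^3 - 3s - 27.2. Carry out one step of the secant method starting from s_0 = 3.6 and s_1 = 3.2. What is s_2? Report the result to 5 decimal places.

h(3.6) = 8.6560000, h(3.2) = -4.0320000
s_2 = 3.2000000 − (-4.0320000)·(3.2000000 − 3.6000000) / (-4.0320000 − 8.6560000) = 3.2000000 − (1.6128000)/(-12.6880000) = 3.3271122

3.32711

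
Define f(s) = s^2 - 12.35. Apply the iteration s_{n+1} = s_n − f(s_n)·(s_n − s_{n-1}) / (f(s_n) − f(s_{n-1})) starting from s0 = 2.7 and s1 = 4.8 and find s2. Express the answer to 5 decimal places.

3.37467

f(2.7) = -5.0600000, f(4.8) = 10.6900000
s2 = 4.8000000 − 10.6900000·(4.8000000 − 2.7000000) / (10.6900000 − (-5.0600000)) = 4.8000000 − (22.4490000)/(15.7500000) = 3.3746667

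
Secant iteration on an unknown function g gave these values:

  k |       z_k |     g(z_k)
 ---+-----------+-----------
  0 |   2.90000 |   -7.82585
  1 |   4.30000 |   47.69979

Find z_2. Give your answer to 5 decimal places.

3.09732

z_2 = 4.30000 − 47.69979·(4.30000 − 2.90000) / (47.69979 − (-7.82585))
   = 4.30000 − (66.7797060)/(55.5256400) = 3.0973177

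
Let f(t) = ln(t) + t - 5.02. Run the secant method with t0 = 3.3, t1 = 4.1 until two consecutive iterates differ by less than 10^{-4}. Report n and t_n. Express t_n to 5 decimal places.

f(3.3) = -0.5260775, f(4.1) = 0.4909870
t2 = 4.1000000 − 0.4909870·(0.8000000)/(1.0170645) = 3.7138007;  |Δ| = 0.3861993
f(3.7138007) = 0.0058565
t3 = 3.7138007 − 0.0058565·(-0.3861993)/(-0.4851304) = 3.7091385;  |Δ| = 0.0046622
f(3.7091385) = -0.0000619
t4 = 3.7091385 − (-0.0000619)·(-0.0046622)/(-0.0059184) = 3.7091872;  |Δ| = 0.0000487
|t4 − t3| = 0.0000487 < 10^{-4}

n = 4, t_n = 3.70919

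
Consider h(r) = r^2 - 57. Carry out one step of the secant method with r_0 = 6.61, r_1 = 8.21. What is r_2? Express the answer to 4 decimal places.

h(6.61) = -13.307900, h(8.21) = 10.404100
r_2 = 8.210000 − 10.404100·(8.210000 − 6.610000) / (10.404100 − (-13.307900)) = 8.210000 − (16.646560)/(23.712000) = 7.507969

7.5080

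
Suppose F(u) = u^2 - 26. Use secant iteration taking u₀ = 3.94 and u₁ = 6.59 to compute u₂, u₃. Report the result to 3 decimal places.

F(3.94) = -10.47640, F(6.59) = 17.42810
u₂ = 6.59000 − 17.42810·(6.59000 − 3.94000) / (17.42810 − (-10.47640)) = 6.59000 − (46.18447)/(27.90450) = 4.93491
F(4.93491) = -1.64667
u₃ = 4.93491 − (-1.64667)·(4.93491 − 6.59000) / (-1.64667 − 17.42810) = 4.93491 − (2.72538)/(-19.07477) = 5.07779

4.935, 5.078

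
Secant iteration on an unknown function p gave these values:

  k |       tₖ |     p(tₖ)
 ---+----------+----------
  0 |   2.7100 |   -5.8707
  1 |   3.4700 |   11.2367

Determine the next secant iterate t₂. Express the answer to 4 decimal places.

t₂ = 3.4700 − 11.2367·(3.4700 − 2.7100) / (11.2367 − (-5.8707))
   = 3.4700 − (8.539892)/(17.107400) = 2.970807

2.9708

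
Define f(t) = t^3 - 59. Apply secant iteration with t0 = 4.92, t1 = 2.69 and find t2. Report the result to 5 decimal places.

f(4.92) = 60.0954880, f(2.69) = -39.5348910
t2 = 2.6900000 − (-39.5348910)·(2.6900000 − 4.9200000) / (-39.5348910 − 60.0954880) = 2.6900000 − (88.1628069)/(-99.6303790) = 3.5748988

3.57490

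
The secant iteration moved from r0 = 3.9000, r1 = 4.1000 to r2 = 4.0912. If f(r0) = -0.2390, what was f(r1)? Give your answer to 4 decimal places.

The secant line through (3.9000, -0.2390) and (4.1000, f(r1)) crosses zero at r2 = 4.0912.
So (3.9000, -0.2390), (4.1000, f(r1)), (4.0912, 0) are collinear:
f(r1) = -0.2390 · (4.1000 − 4.0912) / (3.9000 − 4.0912) = -0.2390 · (0.008800)/(-0.191200) = 0.011000

0.0110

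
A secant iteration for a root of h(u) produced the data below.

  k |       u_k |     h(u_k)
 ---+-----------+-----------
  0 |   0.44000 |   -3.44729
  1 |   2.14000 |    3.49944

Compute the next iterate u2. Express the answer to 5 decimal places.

u2 = 2.14000 − 3.49944·(2.14000 − 0.44000) / (3.49944 − (-3.44729))
   = 2.14000 − (5.9490480)/(6.9467300) = 1.2836189

1.28362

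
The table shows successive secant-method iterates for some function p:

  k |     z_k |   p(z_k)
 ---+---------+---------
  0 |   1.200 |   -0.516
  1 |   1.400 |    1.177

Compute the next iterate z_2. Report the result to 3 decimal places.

z_2 = 1.400 − 1.177·(1.400 − 1.200) / (1.177 − (-0.516))
   = 1.400 − (0.23540)/(1.69300) = 1.26096

1.261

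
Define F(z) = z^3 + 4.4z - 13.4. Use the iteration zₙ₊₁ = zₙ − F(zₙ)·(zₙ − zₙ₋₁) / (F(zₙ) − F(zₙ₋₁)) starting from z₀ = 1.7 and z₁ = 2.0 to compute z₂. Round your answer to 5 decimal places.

1.76855

F(1.7) = -1.0070000, F(2.0) = 3.4000000
z₂ = 2.0000000 − 3.4000000·(2.0000000 − 1.7000000) / (3.4000000 − (-1.0070000)) = 2.0000000 − (1.0200000)/(4.4070000) = 1.7685500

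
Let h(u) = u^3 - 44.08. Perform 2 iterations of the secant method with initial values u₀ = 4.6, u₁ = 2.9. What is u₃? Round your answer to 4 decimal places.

h(4.6) = 53.256000, h(2.9) = -19.691000
u₂ = 2.900000 − (-19.691000)·(2.900000 − 4.600000) / (-19.691000 − 53.256000) = 2.900000 − (33.474700)/(-72.947000) = 3.358891
h(3.358891) = -6.184502
u₃ = 3.358891 − (-6.184502)·(3.358891 − 2.900000) / (-6.184502 − (-19.691000)) = 3.358891 − (-2.838011)/(13.506498) = 3.569013

3.5690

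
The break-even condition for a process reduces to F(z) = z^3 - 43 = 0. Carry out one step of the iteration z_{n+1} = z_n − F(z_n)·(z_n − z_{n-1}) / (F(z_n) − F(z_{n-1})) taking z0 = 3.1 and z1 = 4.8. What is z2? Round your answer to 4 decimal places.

3.3779

F(3.1) = -13.209000, F(4.8) = 67.592000
z2 = 4.800000 − 67.592000·(4.800000 − 3.100000) / (67.592000 − (-13.209000)) = 4.800000 − (114.906400)/(80.801000) = 3.377909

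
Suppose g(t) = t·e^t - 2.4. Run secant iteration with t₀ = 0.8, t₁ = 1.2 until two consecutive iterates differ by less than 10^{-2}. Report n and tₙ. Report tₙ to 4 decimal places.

g(0.8) = -0.619567, g(1.2) = 1.584140
t₂ = 1.200000 − 1.584140·(0.400000)/(2.203708) = 0.912459;  |Δ| = 0.287541
g(0.912459) = -0.127576
t₃ = 0.912459 − (-0.127576)·(-0.287541)/(-1.711716) = 0.933890;  |Δ| = 0.021431
g(0.933890) = -0.023823
t₄ = 0.933890 − (-0.023823)·(0.021431)/(0.103753) = 0.938811;  |Δ| = 0.004921
|t₄ − t₃| = 0.004921 < 10^{-2}

n = 4, tₙ = 0.9388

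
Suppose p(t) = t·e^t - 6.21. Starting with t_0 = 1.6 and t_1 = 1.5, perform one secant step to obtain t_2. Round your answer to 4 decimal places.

p(1.6) = 1.714852, p(1.5) = 0.512534
t_2 = 1.500000 − 0.512534·(1.500000 − 1.600000) / (0.512534 − 1.714852) = 1.500000 − (-0.051253)/(-1.202318) = 1.457371

1.4574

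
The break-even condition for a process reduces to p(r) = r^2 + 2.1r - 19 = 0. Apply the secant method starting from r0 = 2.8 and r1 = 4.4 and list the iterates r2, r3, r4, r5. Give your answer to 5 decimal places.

3.36774, 3.42713, 3.43363, 3.43358

p(2.8) = -5.2800000, p(4.4) = 9.6000000
r2 = 4.4000000 − 9.6000000·(4.4000000 − 2.8000000) / (9.6000000 − (-5.2800000)) = 4.4000000 − (15.3600000)/(14.8800000) = 3.3677419
p(3.3677419) = -0.5860562
r3 = 3.3677419 − (-0.5860562)·(3.3677419 − 4.4000000) / (-0.5860562 − 9.6000000) = 3.3677419 − (0.6049612)/(-10.1860562) = 3.4271331
p(3.4271331) = -0.0577797
r4 = 3.4271331 − (-0.0577797)·(3.4271331 − 3.3677419) / (-0.0577797 − (-0.5860562)) = 3.4271331 − (-0.0034316)/(0.5282765) = 3.4336289
p(3.4336289) = 0.0004280
r5 = 3.4336289 − 0.0004280·(3.4336289 − 3.4271331) / (0.0004280 − (-0.0577797)) = 3.4336289 − (0.0000028)/(0.0582076) = 3.4335811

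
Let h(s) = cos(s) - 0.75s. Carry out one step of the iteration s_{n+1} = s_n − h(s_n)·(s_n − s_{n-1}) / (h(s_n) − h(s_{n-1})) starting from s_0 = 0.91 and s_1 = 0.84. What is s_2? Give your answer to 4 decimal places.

0.8647

h(0.91) = -0.068754, h(0.84) = 0.037463
s_2 = 0.840000 − 0.037463·(0.840000 − 0.910000) / (0.037463 − (-0.068754)) = 0.840000 − (-0.002622)/(0.106217) = 0.864689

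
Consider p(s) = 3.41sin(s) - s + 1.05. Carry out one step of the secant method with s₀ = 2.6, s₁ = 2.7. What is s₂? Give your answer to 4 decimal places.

p(2.6) = 0.207860, p(2.7) = -0.192635
s₂ = 2.700000 − (-0.192635)·(2.700000 − 2.600000) / (-0.192635 − 0.207860) = 2.700000 − (-0.019263)/(-0.400494) = 2.651901

2.6519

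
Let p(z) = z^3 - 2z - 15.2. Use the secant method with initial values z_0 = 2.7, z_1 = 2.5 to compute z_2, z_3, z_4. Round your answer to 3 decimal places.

2.750, 2.745, 2.745

p(2.7) = -0.91700, p(2.5) = -4.57500
z_2 = 2.50000 − (-4.57500)·(2.50000 − 2.70000) / (-4.57500 − (-0.91700)) = 2.50000 − (0.91500)/(-3.65800) = 2.75014
p(2.75014) = 0.09970
z_3 = 2.75014 − 0.09970·(2.75014 − 2.50000) / (0.09970 − (-4.57500)) = 2.75014 − (0.02494)/(4.67470) = 2.74480
p(2.74480) = -0.01044
z_4 = 2.74480 − (-0.01044)·(2.74480 − 2.75014) / (-0.01044 − 0.09970) = 2.74480 − (0.00006)/(-0.11014) = 2.74531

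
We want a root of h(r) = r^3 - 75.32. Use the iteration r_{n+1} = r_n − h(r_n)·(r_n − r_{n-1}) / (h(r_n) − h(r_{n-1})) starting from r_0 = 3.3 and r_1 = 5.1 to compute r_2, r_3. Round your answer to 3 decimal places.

4.033, 4.188

h(3.3) = -39.38300, h(5.1) = 57.33100
r_2 = 5.10000 − 57.33100·(5.10000 − 3.30000) / (57.33100 − (-39.38300)) = 5.10000 − (103.19580)/(96.71400) = 4.03298
h(4.03298) = -9.72389
r_3 = 4.03298 − (-9.72389)·(4.03298 − 5.10000) / (-9.72389 − 57.33100) = 4.03298 − (10.37558)/(-67.05489) = 4.18771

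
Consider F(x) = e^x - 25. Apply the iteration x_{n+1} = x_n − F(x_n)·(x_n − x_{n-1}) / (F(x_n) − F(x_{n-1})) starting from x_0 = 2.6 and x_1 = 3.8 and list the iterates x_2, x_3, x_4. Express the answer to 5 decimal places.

3.04317, 3.17165, 3.22318

F(2.6) = -11.5362620, F(3.8) = 19.7011845
x_2 = 3.8000000 − 19.7011845·(3.8000000 − 2.6000000) / (19.7011845 − (-11.5362620)) = 3.8000000 − (23.6414214)/(31.2374465) = 3.0431705
F(3.0431705) = -4.0283718
x_3 = 3.0431705 − (-4.0283718)·(3.0431705 − 3.8000000) / (-4.0283718 − 19.7011845) = 3.0431705 − (3.0487907)/(-23.7295563) = 3.1716512
F(3.1716512) = -1.1531719
x_4 = 3.1716512 − (-1.1531719)·(3.1716512 − 3.0431705) / (-1.1531719 − (-4.0283718)) = 3.1716512 − (-0.1481604)/(2.8751999) = 3.2231817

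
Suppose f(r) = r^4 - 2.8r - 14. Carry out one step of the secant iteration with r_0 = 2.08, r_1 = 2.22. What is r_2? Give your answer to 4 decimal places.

f(2.08) = -1.106263, f(2.22) = 4.073127
r_2 = 2.220000 − 4.073127·(2.220000 − 2.080000) / (4.073127 − (-1.106263)) = 2.220000 − (0.570238)/(5.179390) = 2.109903

2.1099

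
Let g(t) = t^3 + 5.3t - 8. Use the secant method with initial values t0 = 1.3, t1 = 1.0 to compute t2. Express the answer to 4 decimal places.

g(1.3) = 1.087000, g(1.0) = -1.700000
t2 = 1.000000 − (-1.700000)·(1.000000 − 1.300000) / (-1.700000 − 1.087000) = 1.000000 − (0.510000)/(-2.787000) = 1.182992

1.1830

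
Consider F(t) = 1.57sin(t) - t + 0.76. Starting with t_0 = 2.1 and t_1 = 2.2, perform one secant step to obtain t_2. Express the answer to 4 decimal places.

2.1082

F(2.1) = 0.015239, F(2.2) = -0.170661
t_2 = 2.200000 − (-0.170661)·(2.200000 − 2.100000) / (-0.170661 − 0.015239) = 2.200000 − (-0.017066)/(-0.185899) = 2.108197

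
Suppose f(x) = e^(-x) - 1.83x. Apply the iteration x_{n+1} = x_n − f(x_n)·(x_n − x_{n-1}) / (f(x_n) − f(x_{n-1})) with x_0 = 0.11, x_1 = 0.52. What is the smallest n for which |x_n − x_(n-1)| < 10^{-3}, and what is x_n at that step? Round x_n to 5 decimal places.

n = 4, x_n = 0.37541

f(0.11) = 0.6945341, f(0.52) = -0.3570795
x_2 = 0.5200000 − (-0.3570795)·(0.4100000)/(-1.0516136) = 0.3807829;  |Δ| = 0.1392171
f(0.3807829) = -0.0135065
x_3 = 0.3807829 − (-0.0135065)·(-0.1392171)/(0.3435729) = 0.3753100;  |Δ| = 0.0054729
f(0.3753100) = 0.0002589
x_4 = 0.3753100 − 0.0002589·(-0.0054729)/(0.0137654) = 0.3754130;  |Δ| = 0.0001029
|x_4 − x_3| = 0.0001029 < 10^{-3}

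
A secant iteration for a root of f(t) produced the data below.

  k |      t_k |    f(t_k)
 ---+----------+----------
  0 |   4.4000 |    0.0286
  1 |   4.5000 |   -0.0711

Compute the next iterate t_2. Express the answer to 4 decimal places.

4.4287

t_2 = 4.5000 − (-0.0711)·(4.5000 − 4.4000) / (-0.0711 − 0.0286)
   = 4.5000 − (-0.007110)/(-0.099700) = 4.428686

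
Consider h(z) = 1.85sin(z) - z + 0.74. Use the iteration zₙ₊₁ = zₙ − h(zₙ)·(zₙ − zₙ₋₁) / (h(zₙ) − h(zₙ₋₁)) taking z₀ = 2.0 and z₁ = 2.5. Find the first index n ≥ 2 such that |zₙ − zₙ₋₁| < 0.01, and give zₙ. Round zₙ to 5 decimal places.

n = 4, zₙ = 2.21701

h(2.0) = 0.4222002, h(2.5) = -0.6528265
z₂ = 2.5000000 − (-0.6528265)·(0.5000000)/(-1.0750268) = 2.1963673;  |Δ| = 0.3036327
h(2.1963673) = 0.0432962
z₃ = 2.1963673 − 0.0432962·(-0.3036327)/(0.6961227) = 2.2152521;  |Δ| = 0.0188848
h(2.2152521) = 0.0036875
z₄ = 2.2152521 − 0.0036875·(0.0188848)/(-0.0396086) = 2.2170103;  |Δ| = 0.0017582
|z₄ − z₃| = 0.0017582 < 0.01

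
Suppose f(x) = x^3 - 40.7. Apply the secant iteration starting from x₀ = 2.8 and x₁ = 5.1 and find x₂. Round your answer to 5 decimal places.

3.18953

f(2.8) = -18.7480000, f(5.1) = 91.9510000
x₂ = 5.1000000 − 91.9510000·(5.1000000 − 2.8000000) / (91.9510000 − (-18.7480000)) = 5.1000000 − (211.4873000)/(110.6990000) = 3.1895284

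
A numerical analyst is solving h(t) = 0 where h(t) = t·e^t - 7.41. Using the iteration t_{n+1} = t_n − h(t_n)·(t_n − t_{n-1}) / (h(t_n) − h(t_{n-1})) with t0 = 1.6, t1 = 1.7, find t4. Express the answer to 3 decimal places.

1.559

h(1.6) = 0.51485, h(1.7) = 1.89571
t2 = 1.70000 − 1.89571·(1.70000 − 1.60000) / (1.89571 − 0.51485) = 1.70000 − (0.18957)/(1.38086) = 1.56272
h(1.56272) = 0.04690
t3 = 1.56272 − 0.04690·(1.56272 − 1.70000) / (0.04690 − 1.89571) = 1.56272 − (-0.00644)/(-1.84881) = 1.55923
h(1.55923) = 0.00442
t4 = 1.55923 − 0.00442·(1.55923 − 1.56272) / (0.00442 − 0.04690) = 1.55923 − (-0.00002)/(-0.04249) = 1.55887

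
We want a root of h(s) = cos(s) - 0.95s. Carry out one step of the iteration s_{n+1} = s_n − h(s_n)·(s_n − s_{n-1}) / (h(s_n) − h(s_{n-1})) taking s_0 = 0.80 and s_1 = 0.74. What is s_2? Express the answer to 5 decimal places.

h(0.80) = -0.0632933, h(0.74) = 0.0354686
s_2 = 0.7400000 − 0.0354686·(0.7400000 − 0.8000000) / (0.0354686 − (-0.0632933)) = 0.7400000 − (-0.0021281)/(0.0987618) = 0.7615479

0.76155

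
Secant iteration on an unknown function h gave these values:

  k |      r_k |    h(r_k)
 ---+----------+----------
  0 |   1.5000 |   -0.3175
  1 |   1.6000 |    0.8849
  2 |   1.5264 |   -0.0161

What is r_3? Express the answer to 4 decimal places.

r_3 = 1.5264 − (-0.0161)·(1.5264 − 1.6000) / (-0.0161 − 0.8849)
   = 1.5264 − (0.001185)/(-0.901000) = 1.527715

1.5277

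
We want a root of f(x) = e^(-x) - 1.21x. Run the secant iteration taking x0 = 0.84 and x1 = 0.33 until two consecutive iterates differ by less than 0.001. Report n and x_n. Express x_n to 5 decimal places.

n = 4, x_n = 0.50084

f(0.84) = -0.5846895, f(0.33) = 0.3196237
x2 = 0.3300000 − 0.3196237·(-0.5100000)/(0.9043132) = 0.5102562;  |Δ| = 0.1802562
f(0.5102562) = -0.0170683
x3 = 0.5102562 − (-0.0170683)·(0.1802562)/(-0.3366921) = 0.5011183;  |Δ| = 0.0091379
f(0.5011183) = -0.0005004
x4 = 0.5011183 − (-0.0005004)·(-0.0091379)/(0.0165679) = 0.5008423;  |Δ| = 0.0002760
|x4 − x3| = 0.0002760 < 0.001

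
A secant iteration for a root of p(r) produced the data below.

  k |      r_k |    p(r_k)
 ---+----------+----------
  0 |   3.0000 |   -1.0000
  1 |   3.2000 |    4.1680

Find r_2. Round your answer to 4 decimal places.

3.0387

r_2 = 3.2000 − 4.1680·(3.2000 − 3.0000) / (4.1680 − (-1.0000))
   = 3.2000 − (0.833600)/(5.168000) = 3.038700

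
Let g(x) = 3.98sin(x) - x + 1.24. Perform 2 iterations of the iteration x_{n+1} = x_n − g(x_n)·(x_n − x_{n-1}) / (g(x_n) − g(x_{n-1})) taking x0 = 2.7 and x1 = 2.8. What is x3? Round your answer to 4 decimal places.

2.7519

g(2.7) = 0.240972, g(2.8) = -0.226747
x2 = 2.800000 − (-0.226747)·(2.800000 − 2.700000) / (-0.226747 − 0.240972) = 2.800000 − (-0.022675)/(-0.467719) = 2.751521
g(2.751521) = 0.001894
x3 = 2.751521 − 0.001894·(2.751521 − 2.800000) / (0.001894 − (-0.226747)) = 2.751521 − (-0.000092)/(0.228641) = 2.751922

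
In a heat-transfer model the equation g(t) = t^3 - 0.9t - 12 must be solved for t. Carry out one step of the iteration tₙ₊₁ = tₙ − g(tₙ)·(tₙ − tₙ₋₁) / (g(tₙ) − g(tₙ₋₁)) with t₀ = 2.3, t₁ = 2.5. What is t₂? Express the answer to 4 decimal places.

g(2.3) = -1.903000, g(2.5) = 1.375000
t₂ = 2.500000 − 1.375000·(2.500000 − 2.300000) / (1.375000 − (-1.903000)) = 2.500000 − (0.275000)/(3.278000) = 2.416107

2.4161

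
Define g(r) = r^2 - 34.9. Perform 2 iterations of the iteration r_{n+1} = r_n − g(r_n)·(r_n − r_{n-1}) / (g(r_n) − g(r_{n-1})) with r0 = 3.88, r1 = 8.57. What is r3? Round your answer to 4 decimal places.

g(3.88) = -19.845600, g(8.57) = 38.544900
r2 = 8.570000 − 38.544900·(8.570000 − 3.880000) / (38.544900 − (-19.845600)) = 8.570000 − (180.775581)/(58.390500) = 5.474024
g(5.474024) = -4.935060
r3 = 5.474024 − (-4.935060)·(5.474024 − 8.570000) / (-4.935060 − 38.544900) = 5.474024 − (15.278827)/(-43.479960) = 5.825423

5.8254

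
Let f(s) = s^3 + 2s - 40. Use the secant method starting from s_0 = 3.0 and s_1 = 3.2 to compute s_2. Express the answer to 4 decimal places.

3.2270

f(3.0) = -7.000000, f(3.2) = -0.832000
s_2 = 3.200000 − (-0.832000)·(3.200000 − 3.000000) / (-0.832000 − (-7.000000)) = 3.200000 − (-0.166400)/(6.168000) = 3.226978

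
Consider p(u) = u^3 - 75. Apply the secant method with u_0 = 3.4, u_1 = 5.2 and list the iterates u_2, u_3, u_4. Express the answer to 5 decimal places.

4.03426, 4.17955, 4.21885

p(3.4) = -35.6960000, p(5.2) = 65.6080000
u_2 = 5.2000000 − 65.6080000·(5.2000000 − 3.4000000) / (65.6080000 − (-35.6960000)) = 5.2000000 − (118.0944000)/(101.3040000) = 4.0342573
p(4.0342573) = -9.3415274
u_3 = 4.0342573 − (-9.3415274)·(4.0342573 − 5.2000000) / (-9.3415274 − 65.6080000) = 4.0342573 − (10.8898175)/(-74.9495274) = 4.1795526
p(4.1795526) = -1.9888153
u_4 = 4.1795526 − (-1.9888153)·(4.1795526 − 4.0342573) / (-1.9888153 − (-9.3415274)) = 4.1795526 − (-0.2889656)/(7.3527120) = 4.2188532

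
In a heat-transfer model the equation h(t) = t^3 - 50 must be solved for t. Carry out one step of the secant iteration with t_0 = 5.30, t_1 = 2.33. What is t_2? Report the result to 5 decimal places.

h(5.30) = 98.8770000, h(2.33) = -37.3506630
t_2 = 2.3300000 − (-37.3506630)·(2.3300000 − 5.3000000) / (-37.3506630 − 98.8770000) = 2.3300000 − (110.9314691)/(-136.2276630) = 3.1443094

3.14431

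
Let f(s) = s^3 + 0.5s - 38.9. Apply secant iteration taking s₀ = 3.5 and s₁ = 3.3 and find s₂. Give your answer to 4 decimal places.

f(3.5) = 5.725000, f(3.3) = -1.313000
s₂ = 3.300000 − (-1.313000)·(3.300000 − 3.500000) / (-1.313000 − 5.725000) = 3.300000 − (0.262600)/(-7.038000) = 3.337312

3.3373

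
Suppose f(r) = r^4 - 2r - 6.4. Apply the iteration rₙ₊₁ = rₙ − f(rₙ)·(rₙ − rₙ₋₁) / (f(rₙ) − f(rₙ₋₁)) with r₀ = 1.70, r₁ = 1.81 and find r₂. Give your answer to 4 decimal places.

1.7737

f(1.70) = -1.447900, f(1.81) = 0.712831
r₂ = 1.810000 − 0.712831·(1.810000 − 1.700000) / (0.712831 − (-1.447900)) = 1.810000 − (0.078411)/(2.160731) = 1.773711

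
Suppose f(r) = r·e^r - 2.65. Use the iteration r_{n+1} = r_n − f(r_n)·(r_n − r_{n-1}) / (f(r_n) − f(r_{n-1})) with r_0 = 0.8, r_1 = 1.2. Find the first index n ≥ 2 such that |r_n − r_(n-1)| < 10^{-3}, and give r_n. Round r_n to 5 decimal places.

n = 5, r_n = 0.98732

f(0.8) = -0.8695673, f(1.2) = 1.3341403
r_2 = 1.2000000 − 1.3341403·(0.4000000)/(2.2037076) = 0.9578371;  |Δ| = 0.2421629
f(0.9578371) = -0.1538248
r_3 = 0.9578371 − (-0.1538248)·(-0.2421629)/(-1.4879651) = 0.9828718;  |Δ| = 0.0250346
f(0.9828718) = -0.0236497
r_4 = 0.9828718 − (-0.0236497)·(0.0250346)/(0.1301751) = 0.9874200;  |Δ| = 0.0045482
f(0.9874200) = 0.0005314
r_5 = 0.9874200 − 0.0005314·(0.0045482)/(0.0241811) = 0.9873200;  |Δ| = 0.0000999
|r_5 − r_4| = 0.0000999 < 10^{-3}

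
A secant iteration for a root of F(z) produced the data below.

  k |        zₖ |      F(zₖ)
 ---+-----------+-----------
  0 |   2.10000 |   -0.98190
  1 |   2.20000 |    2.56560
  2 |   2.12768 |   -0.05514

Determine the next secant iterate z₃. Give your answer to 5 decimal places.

2.12920

z₃ = 2.12768 − (-0.05514)·(2.12768 − 2.20000) / (-0.05514 − 2.56560)
   = 2.12768 − (0.0039877)/(-2.6207400) = 2.1292016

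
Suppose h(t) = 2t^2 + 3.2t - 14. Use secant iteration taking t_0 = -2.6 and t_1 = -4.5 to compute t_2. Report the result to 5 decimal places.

-3.40000

h(-2.6) = -8.8000000, h(-4.5) = 12.1000000
t_2 = -4.5000000 − 12.1000000·(-4.5000000 − (-2.6000000)) / (12.1000000 − (-8.8000000)) = -4.5000000 − (-22.9900000)/(20.9000000) = -3.4000000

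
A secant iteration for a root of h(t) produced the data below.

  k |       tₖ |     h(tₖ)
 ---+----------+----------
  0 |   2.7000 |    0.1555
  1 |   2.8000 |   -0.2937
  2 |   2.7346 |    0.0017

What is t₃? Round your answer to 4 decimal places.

2.7350

t₃ = 2.7346 − 0.0017·(2.7346 − 2.8000) / (0.0017 − (-0.2937))
   = 2.7346 − (-0.000111)/(0.295400) = 2.734976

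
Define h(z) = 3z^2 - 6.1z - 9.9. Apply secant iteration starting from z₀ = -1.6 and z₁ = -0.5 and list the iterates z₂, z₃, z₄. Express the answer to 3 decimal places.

-0.992, -1.077, -1.065

h(-1.6) = 7.54000, h(-0.5) = -6.10000
z₂ = -0.50000 − (-6.10000)·(-0.50000 − (-1.60000)) / (-6.10000 − 7.54000) = -0.50000 − (-6.71000)/(-13.64000) = -0.99194
h(-0.99194) = -0.89739
z₃ = -0.99194 − (-0.89739)·(-0.99194 − (-0.50000)) / (-0.89739 − (-6.10000)) = -0.99194 − (0.44146)/(5.20261) = -1.07679
h(-1.07679) = 0.14683
z₄ = -1.07679 − 0.14683·(-1.07679 − (-0.99194)) / (0.14683 − (-0.89739)) = -1.07679 − (-0.01246)/(1.04421) = -1.06486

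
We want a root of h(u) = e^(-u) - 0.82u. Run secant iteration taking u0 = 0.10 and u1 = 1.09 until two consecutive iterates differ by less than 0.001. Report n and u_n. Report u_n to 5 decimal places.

h(0.10) = 0.8228374, h(1.09) = -0.5575835
u2 = 1.0900000 − (-0.5575835)·(0.9900000)/(-1.3804209) = 0.6901164;  |Δ| = 0.3998836
h(0.6901164) = -0.0643778
u3 = 0.6901164 − (-0.0643778)·(-0.3998836)/(0.4932057) = 0.6379199;  |Δ| = 0.0521965
h(0.6379199) = 0.0052961
u4 = 0.6379199 − 0.0052961·(-0.0521965)/(0.0696738) = 0.6418875;  |Δ| = 0.0039676
h(0.6418875) = -0.0000496
u5 = 0.6418875 − (-0.0000496)·(0.0039676)/(-0.0053457) = 0.6418506;  |Δ| = 0.0000368
|u5 − u4| = 0.0000368 < 0.001

n = 5, u_n = 0.64185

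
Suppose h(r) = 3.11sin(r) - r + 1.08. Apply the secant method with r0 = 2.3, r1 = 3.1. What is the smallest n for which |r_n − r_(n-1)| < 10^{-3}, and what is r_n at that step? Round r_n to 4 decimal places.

h(2.3) = 1.099143, h(3.1) = -1.890684
r2 = 3.100000 − (-1.890684)·(0.800000)/(-2.989827) = 2.594102;  |Δ| = 0.505898
h(2.594102) = 0.104797
r3 = 2.594102 − 0.104797·(-0.505898)/(1.995481) = 2.620670;  |Δ| = 0.026568
h(2.620670) = 0.007115
r4 = 2.620670 − 0.007115·(0.026568)/(-0.097681) = 2.622606;  |Δ| = 0.001935
h(2.622606) = -0.000043
r5 = 2.622606 − (-0.000043)·(0.001935)/(-0.007159) = 2.622594;  |Δ| = 0.000012
|r5 − r4| = 0.000012 < 10^{-3}

n = 5, r_n = 2.6226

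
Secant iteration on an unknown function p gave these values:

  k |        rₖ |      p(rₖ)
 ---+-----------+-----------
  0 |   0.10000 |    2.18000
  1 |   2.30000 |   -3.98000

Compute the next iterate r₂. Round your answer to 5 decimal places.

0.87857

r₂ = 2.30000 − (-3.98000)·(2.30000 − 0.10000) / (-3.98000 − 2.18000)
   = 2.30000 − (-8.7560000)/(-6.1600000) = 0.8785714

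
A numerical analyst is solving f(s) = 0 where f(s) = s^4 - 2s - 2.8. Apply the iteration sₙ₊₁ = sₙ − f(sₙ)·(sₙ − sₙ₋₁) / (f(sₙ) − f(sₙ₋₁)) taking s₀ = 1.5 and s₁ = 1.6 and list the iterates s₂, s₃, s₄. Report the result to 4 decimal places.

1.5571, 1.5597, 1.5598

f(1.5) = -0.737500, f(1.6) = 0.553600
s₂ = 1.600000 − 0.553600·(1.600000 − 1.500000) / (0.553600 − (-0.737500)) = 1.600000 − (0.055360)/(1.291100) = 1.557122
f(1.557122) = -0.035421
s₃ = 1.557122 − (-0.035421)·(1.557122 − 1.600000) / (-0.035421 − 0.553600) = 1.557122 − (0.001519)/(-0.589021) = 1.559700
f(1.559700) = -0.001541
s₄ = 1.559700 − (-0.001541)·(1.559700 − 1.557122) / (-0.001541 − (-0.035421)) = 1.559700 − (-0.000004)/(0.033879) = 1.559818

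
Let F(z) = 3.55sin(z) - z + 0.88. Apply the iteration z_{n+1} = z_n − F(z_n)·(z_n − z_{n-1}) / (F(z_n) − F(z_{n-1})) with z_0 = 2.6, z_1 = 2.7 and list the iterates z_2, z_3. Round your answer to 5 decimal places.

F(2.6) = 0.1100299, F(2.7) = -0.3028014
z_2 = 2.7000000 − (-0.3028014)·(2.7000000 − 2.6000000) / (-0.3028014 − 0.1100299) = 2.7000000 − (-0.0302801)/(-0.4128313) = 2.6266525
F(2.6266525) = 0.0016613
z_3 = 2.6266525 − 0.0016613·(2.6266525 − 2.7000000) / (0.0016613 − (-0.3028014)) = 2.6266525 − (-0.0001219)/(0.3044627) = 2.6270527

2.62665, 2.62705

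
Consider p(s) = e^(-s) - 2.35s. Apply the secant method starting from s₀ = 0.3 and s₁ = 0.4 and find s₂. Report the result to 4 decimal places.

0.3117

p(0.3) = 0.035818, p(0.4) = -0.269680
s₂ = 0.400000 − (-0.269680)·(0.400000 − 0.300000) / (-0.269680 − 0.035818) = 0.400000 − (-0.026968)/(-0.305498) = 0.311725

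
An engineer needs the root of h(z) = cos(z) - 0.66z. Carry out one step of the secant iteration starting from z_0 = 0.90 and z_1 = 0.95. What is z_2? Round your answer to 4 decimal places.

0.9189

h(0.90) = 0.027610, h(0.95) = -0.045317
z_2 = 0.950000 − (-0.045317)·(0.950000 − 0.900000) / (-0.045317 − 0.027610) = 0.950000 − (-0.002266)/(-0.072927) = 0.918930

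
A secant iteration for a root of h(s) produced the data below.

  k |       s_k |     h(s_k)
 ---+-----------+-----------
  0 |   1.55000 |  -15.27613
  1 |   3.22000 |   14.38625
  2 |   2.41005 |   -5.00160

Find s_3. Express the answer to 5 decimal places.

2.61900

s_3 = 2.41005 − (-5.00160)·(2.41005 − 3.22000) / (-5.00160 − 14.38625)
   = 2.41005 − (4.0510459)/(-19.3878500) = 2.6189977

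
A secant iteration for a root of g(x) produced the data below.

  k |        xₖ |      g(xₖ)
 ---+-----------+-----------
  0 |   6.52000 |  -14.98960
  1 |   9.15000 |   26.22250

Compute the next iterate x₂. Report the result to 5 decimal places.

7.47658

x₂ = 9.15000 − 26.22250·(9.15000 − 6.52000) / (26.22250 − (-14.98960))
   = 9.15000 − (68.9651750)/(41.2121000) = 7.4765795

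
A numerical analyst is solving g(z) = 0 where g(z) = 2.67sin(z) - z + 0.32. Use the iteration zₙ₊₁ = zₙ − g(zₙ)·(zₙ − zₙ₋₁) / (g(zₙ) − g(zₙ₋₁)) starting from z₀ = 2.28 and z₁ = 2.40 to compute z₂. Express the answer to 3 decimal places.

2.303

g(2.28) = 0.06621, g(2.40) = -0.27651
z₂ = 2.40000 − (-0.27651)·(2.40000 − 2.28000) / (-0.27651 − 0.06621) = 2.40000 − (-0.03318)/(-0.34272) = 2.30318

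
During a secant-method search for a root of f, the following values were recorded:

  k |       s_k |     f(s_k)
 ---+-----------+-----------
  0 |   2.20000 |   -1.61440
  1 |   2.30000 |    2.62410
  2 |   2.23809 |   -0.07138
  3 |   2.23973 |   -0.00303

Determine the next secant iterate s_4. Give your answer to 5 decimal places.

2.23980

s_4 = 2.23973 − (-0.00303)·(2.23973 − 2.23809) / (-0.00303 − (-0.07138))
   = 2.23973 − (-0.0000050)/(0.0683500) = 2.2398027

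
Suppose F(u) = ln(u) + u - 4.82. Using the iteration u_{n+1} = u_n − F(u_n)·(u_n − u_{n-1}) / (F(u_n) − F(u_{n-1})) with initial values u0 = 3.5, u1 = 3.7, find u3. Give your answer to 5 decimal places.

3.55238

F(3.5) = -0.0672370, F(3.7) = 0.1883328
u2 = 3.7000000 − 0.1883328·(3.7000000 − 3.5000000) / (0.1883328 − (-0.0672370)) = 3.7000000 − (0.0376666)/(0.2555699) = 3.5526173
F(3.5526173) = 0.0003020
u3 = 3.5526173 − 0.0003020·(3.5526173 − 3.7000000) / (0.0003020 − 0.1883328) = 3.5526173 − (-0.0000445)/(-0.1880309) = 3.5523807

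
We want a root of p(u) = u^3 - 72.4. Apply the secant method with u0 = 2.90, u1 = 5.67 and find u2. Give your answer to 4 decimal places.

3.7423

p(2.90) = -48.011000, p(5.67) = 109.884263
u2 = 5.670000 − 109.884263·(5.670000 − 2.900000) / (109.884263 − (-48.011000)) = 5.670000 − (304.379409)/(157.895263) = 3.742270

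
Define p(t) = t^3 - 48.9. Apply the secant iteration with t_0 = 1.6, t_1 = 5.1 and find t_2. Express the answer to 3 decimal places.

p(1.6) = -44.80400, p(5.1) = 83.75100
t_2 = 5.10000 − 83.75100·(5.10000 − 1.60000) / (83.75100 − (-44.80400)) = 5.10000 − (293.12850)/(128.55500) = 2.81982

2.820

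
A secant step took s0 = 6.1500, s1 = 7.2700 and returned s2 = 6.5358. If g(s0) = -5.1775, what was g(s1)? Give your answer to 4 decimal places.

9.8531

The secant line through (6.1500, -5.1775) and (7.2700, g(s1)) crosses zero at s2 = 6.5358.
So (6.1500, -5.1775), (7.2700, g(s1)), (6.5358, 0) are collinear:
g(s1) = -5.1775 · (7.2700 − 6.5358) / (6.1500 − 6.5358) = -5.1775 · (0.734200)/(-0.385800) = 9.853086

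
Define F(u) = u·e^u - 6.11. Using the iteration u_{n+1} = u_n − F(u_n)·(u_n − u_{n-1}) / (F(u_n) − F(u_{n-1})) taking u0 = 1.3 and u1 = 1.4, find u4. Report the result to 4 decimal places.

1.4431

F(1.3) = -1.339914, F(1.4) = -0.432720
u2 = 1.400000 − (-0.432720)·(1.400000 − 1.300000) / (-0.432720 − (-1.339914)) = 1.400000 − (-0.043272)/(0.907194) = 1.447699
F(1.447699) = 0.047519
u3 = 1.447699 − 0.047519·(1.447699 − 1.400000) / (0.047519 − (-0.432720)) = 1.447699 − (0.002267)/(0.480239) = 1.442979
F(1.442979) = -0.001454
u4 = 1.442979 − (-0.001454)·(1.442979 − 1.447699) / (-0.001454 − 0.047519) = 1.442979 − (0.000007)/(-0.048973) = 1.443119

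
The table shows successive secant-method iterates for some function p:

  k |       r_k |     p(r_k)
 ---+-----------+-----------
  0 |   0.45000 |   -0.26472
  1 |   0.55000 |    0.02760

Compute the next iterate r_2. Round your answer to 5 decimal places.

0.54056

r_2 = 0.55000 − 0.02760·(0.55000 − 0.45000) / (0.02760 − (-0.26472))
   = 0.55000 − (0.0027600)/(0.2923200) = 0.5405583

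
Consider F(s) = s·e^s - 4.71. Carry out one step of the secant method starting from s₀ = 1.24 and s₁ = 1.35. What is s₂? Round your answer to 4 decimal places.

1.2907

F(1.24) = -0.425039, F(1.35) = 0.497524
s₂ = 1.350000 − 0.497524·(1.350000 − 1.240000) / (0.497524 − (-0.425039)) = 1.350000 − (0.054728)/(0.922564) = 1.290679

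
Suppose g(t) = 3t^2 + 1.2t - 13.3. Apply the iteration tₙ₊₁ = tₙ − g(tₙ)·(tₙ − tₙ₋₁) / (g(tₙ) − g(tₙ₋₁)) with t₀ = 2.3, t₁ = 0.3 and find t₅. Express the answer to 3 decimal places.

1.915

g(2.3) = 5.33000, g(0.3) = -12.67000
t₂ = 0.30000 − (-12.67000)·(0.30000 − 2.30000) / (-12.67000 − 5.33000) = 0.30000 − (25.34000)/(-18.00000) = 1.70778
g(1.70778) = -2.50115
t₃ = 1.70778 − (-2.50115)·(1.70778 − 0.30000) / (-2.50115 − (-12.67000)) = 1.70778 − (-3.52107)/(10.16885) = 2.05404
g(2.05404) = 1.82206
t₄ = 2.05404 − 1.82206·(2.05404 − 1.70778) / (1.82206 − (-2.50115)) = 2.05404 − (0.63091)/(4.32321) = 1.90810
g(1.90810) = -0.08770
t₅ = 1.90810 − (-0.08770)·(1.90810 − 2.05404) / (-0.08770 − 1.82206) = 1.90810 − (0.01280)/(-1.90976) = 1.91481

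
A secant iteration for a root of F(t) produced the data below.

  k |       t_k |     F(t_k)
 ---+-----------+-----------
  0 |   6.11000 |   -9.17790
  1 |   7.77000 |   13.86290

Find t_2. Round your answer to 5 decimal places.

t_2 = 7.77000 − 13.86290·(7.77000 − 6.11000) / (13.86290 − (-9.17790))
   = 7.77000 − (23.0124140)/(23.0408000) = 6.7712320

6.77123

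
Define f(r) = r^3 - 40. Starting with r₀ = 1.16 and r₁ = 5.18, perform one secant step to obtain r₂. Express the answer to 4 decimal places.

2.2844

f(1.16) = -38.439104, f(5.18) = 98.991832
r₂ = 5.180000 − 98.991832·(5.180000 − 1.160000) / (98.991832 − (-38.439104)) = 5.180000 − (397.947165)/(137.430936) = 2.284384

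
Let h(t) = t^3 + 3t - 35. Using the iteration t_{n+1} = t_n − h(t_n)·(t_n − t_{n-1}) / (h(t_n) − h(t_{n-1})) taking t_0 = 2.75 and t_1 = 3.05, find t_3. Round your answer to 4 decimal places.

h(2.75) = -5.953125, h(3.05) = 2.522625
t_2 = 3.050000 − 2.522625·(3.050000 − 2.750000) / (2.522625 − (-5.953125)) = 3.050000 − (0.756787)/(8.475750) = 2.960711
h(2.960711) = -0.164825
t_3 = 2.960711 − (-0.164825)·(2.960711 − 3.050000) / (-0.164825 − 2.522625) = 2.960711 − (0.014717)/(-2.687450) = 2.966188

2.9662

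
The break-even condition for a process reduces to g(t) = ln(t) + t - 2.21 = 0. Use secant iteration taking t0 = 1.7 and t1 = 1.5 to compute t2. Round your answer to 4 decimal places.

1.6873

g(1.7) = 0.020628, g(1.5) = -0.304535
t2 = 1.500000 − (-0.304535)·(1.500000 − 1.700000) / (-0.304535 − 0.020628) = 1.500000 − (0.060907)/(-0.325163) = 1.687312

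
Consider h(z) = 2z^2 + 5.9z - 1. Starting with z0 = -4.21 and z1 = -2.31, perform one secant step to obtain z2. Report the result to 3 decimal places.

-2.864

h(-4.21) = 9.60920, h(-2.31) = -3.95680
z2 = -2.31000 − (-3.95680)·(-2.31000 − (-4.21000)) / (-3.95680 − 9.60920) = -2.31000 − (-7.51792)/(-13.56600) = -2.86417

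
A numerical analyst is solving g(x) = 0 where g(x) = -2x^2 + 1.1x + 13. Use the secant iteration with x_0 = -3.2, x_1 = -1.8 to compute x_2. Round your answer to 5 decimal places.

g(-3.2) = -11.0000000, g(-1.8) = 4.5400000
x_2 = -1.8000000 − 4.5400000·(-1.8000000 − (-3.2000000)) / (4.5400000 − (-11.0000000)) = -1.8000000 − (6.3560000)/(15.5400000) = -2.2090090

-2.20901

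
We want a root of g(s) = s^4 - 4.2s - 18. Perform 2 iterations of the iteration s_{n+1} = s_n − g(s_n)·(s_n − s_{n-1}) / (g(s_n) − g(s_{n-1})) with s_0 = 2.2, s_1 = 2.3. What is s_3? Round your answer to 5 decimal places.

g(2.2) = -3.8144000, g(2.3) = 0.3241000
s_2 = 2.3000000 − 0.3241000·(2.3000000 − 2.2000000) / (0.3241000 − (-3.8144000)) = 2.3000000 − (0.0324100)/(4.1385000) = 2.2921687
g(2.2921687) = -0.0222018
s_3 = 2.2921687 − (-0.0222018)·(2.2921687 − 2.3000000) / (-0.0222018 − 0.3241000) = 2.2921687 − (0.0001739)/(-0.3463018) = 2.2926707

2.29267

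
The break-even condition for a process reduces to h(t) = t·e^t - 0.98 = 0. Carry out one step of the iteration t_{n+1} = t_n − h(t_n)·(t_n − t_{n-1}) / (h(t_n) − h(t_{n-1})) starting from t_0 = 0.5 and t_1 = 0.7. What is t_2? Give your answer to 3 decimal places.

h(0.5) = -0.15564, h(0.7) = 0.42963
t_2 = 0.70000 − 0.42963·(0.70000 − 0.50000) / (0.42963 − (-0.15564)) = 0.70000 − (0.08593)/(0.58527) = 0.55319

0.553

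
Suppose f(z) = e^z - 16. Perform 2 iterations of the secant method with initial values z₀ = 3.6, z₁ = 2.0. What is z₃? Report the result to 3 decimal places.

f(3.6) = 20.59823, f(2.0) = -8.61094
z₂ = 2.00000 − (-8.61094)·(2.00000 − 3.60000) / (-8.61094 − 20.59823) = 2.00000 − (13.77751)/(-29.20918) = 2.47168
f(2.47168) = -4.15762
z₃ = 2.47168 − (-4.15762)·(2.47168 − 2.00000) / (-4.15762 − (-8.61094)) = 2.47168 − (-1.96109)/(4.45332) = 2.91205

2.912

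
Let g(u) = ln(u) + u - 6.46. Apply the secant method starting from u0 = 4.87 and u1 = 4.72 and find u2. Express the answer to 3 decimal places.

4.876

g(4.87) = -0.00691, g(4.72) = -0.18819
u2 = 4.72000 − (-0.18819)·(4.72000 − 4.87000) / (-0.18819 − (-0.00691)) = 4.72000 − (0.02823)/(-0.18129) = 4.87571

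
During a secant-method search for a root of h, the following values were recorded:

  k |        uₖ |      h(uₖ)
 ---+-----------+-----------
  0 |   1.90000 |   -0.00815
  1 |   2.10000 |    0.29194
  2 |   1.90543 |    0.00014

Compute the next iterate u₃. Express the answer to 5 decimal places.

u₃ = 1.90543 − 0.00014·(1.90543 − 2.10000) / (0.00014 − 0.29194)
   = 1.90543 − (-0.0000272)/(-0.2918000) = 1.9053366

1.90534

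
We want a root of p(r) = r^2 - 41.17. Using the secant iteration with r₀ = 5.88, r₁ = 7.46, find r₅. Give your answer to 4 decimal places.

6.4164

p(5.88) = -6.595600, p(7.46) = 14.481600
r₂ = 7.460000 − 14.481600·(7.460000 − 5.880000) / (14.481600 − (-6.595600)) = 7.460000 − (22.880928)/(21.077200) = 6.374423
p(6.374423) = -0.536734
r₃ = 6.374423 − (-0.536734)·(6.374423 − 7.460000) / (-0.536734 − 14.481600) = 6.374423 − (0.582666)/(-15.018334) = 6.413220
p(6.413220) = -0.040612
r₄ = 6.413220 − (-0.040612)·(6.413220 − 6.374423) / (-0.040612 − (-0.536734)) = 6.413220 − (-0.001576)/(0.496122) = 6.416396
p(6.416396) = 0.000133
r₅ = 6.416396 − 0.000133·(6.416396 − 6.413220) / (0.000133 − (-0.040612)) = 6.416396 − (0.000000)/(0.040745) = 6.416385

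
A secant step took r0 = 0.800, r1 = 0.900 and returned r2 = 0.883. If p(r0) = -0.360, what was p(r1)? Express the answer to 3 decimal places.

The secant line through (0.800, -0.360) and (0.900, p(r1)) crosses zero at r2 = 0.883.
So (0.800, -0.360), (0.900, p(r1)), (0.883, 0) are collinear:
p(r1) = -0.360 · (0.900 − 0.883) / (0.800 − 0.883) = -0.360 · (0.01700)/(-0.08300) = 0.07373

0.074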